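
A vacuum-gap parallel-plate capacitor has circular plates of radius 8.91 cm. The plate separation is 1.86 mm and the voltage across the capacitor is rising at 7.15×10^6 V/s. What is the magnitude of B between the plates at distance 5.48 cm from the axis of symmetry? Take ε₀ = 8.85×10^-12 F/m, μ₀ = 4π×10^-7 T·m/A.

1.17×10^-9 T

dE/dt = (dV/dt)/d = 3.844×10^9 V/(m·s); I_d = ε₀(πR²)(dE/dt) = (8.85×10^-12)(0.02494)(3.844×10^9) = 8.484×10^-4 A.
An Ampèrian loop of radius r encloses a fraction (r/R)² of I_d. Then B·2πr = μ₀ I_d (r/R)², giving B = μ₀ I_d r/(2πR²) = 1.17×10^-9 T.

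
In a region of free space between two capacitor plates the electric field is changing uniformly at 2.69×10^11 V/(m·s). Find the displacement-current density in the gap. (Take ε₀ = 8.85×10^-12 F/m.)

J_d = ε₀ dE/dt = (8.85×10^-12)(2.69×10^11) = 2.38 A/m².

2.38 A/m²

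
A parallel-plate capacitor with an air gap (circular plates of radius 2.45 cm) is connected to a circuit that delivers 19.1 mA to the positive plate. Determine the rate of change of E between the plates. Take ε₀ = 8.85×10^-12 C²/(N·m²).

Charge continuity gives I_d = I = 0.0191 A between the plates.
Then dE/dt = I_d/(ε₀A) = 1.14×10^12 V/(m·s).

1.14×10^12 V/(m·s)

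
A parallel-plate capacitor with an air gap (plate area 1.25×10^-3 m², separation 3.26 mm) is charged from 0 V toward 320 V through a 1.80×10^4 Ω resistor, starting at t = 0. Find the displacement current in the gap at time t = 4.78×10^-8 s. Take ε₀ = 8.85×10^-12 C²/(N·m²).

C = ε₀A/d = (8.85×10^-12)(1.25×10^-3)/(3.26×10^-3) = 3.393×10^-12 F and τ = RC = 6.107×10^-8 s. I_d in the gap equals the RC charging current.
I_d(t) = (V₀/R) e^(−t/τ) = 0.01778 · e^(−0.7827) = 8.13×10^-3 A.

8.13×10^-3 A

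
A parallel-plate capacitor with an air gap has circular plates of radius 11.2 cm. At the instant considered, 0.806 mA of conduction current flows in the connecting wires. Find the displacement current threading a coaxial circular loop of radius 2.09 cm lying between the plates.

2.81×10^-5 A

No conduction current crosses the gap, so I_d there equals the 8.06×10^-4 A in the leads.
The field is uniform, so I_d,enc = I_d (r/R)² = (8.06×10^-4)(2.09/11.2)² = 2.81×10^-5 A.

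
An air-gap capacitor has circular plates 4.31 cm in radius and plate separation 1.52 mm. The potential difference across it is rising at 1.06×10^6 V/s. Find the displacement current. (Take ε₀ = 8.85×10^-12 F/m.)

3.60×10^-5 A

The field between the plates is E = V/d, so dE/dt = (1.06×10^6)/(1.52×10^-3 m) = 6.974×10^8 V/(m·s).
I_d = ε₀ A (dE/dt) = (8.85×10^-12)(5.836×10^-3)(6.974×10^8) = 3.60×10^-5 A.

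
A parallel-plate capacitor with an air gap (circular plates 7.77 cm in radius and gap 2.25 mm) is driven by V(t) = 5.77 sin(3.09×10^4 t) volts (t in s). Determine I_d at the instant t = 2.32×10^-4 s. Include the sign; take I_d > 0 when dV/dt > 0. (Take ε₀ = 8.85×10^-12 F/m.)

8.42×10^-6 A

C = ε₀A/d = (8.85×10^-12)(0.01897)/(2.25×10^-3) = 7.462×10^-11 F. dV/dt = V₀ω·cos(ωt); at ωt = 7.1688 rad this factor is 0.6328.
I_d = C dV/dt = (7.462×10^-11)(5.77)(3.09×10^4)(0.6328) = 8.42×10^-6 A.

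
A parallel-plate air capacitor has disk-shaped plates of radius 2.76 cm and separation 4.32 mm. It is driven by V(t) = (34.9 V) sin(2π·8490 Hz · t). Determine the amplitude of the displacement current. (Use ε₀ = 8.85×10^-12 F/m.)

C = ε₀A/d = (8.85×10^-12)(2.393×10^-3)/(4.32×10^-3) = 4.902×10^-12 F; ω = 2πf = 5.334×10^4 rad/s.
I_d = C dV/dt, so |I_d|_max = C V₀ ω = (4.902×10^-12)(34.9)(5.334×10^4) = 9.13×10^-6 A.

9.13×10^-6 A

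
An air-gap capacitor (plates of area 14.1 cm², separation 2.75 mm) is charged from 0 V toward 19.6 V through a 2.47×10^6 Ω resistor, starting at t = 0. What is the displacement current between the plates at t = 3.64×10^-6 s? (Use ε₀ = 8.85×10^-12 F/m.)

5.73×10^-6 A

C = ε₀A/d = (8.85×10^-12)(1.41×10^-3)/(2.75×10^-3) = 4.538×10^-12 F and τ = RC = 1.121×10^-5 s. I_d in the gap equals the RC charging current.
I_d(t) = (V₀/R) e^(−t/τ) = 7.935×10^-6 · e^(−0.3247) = 5.73×10^-6 A.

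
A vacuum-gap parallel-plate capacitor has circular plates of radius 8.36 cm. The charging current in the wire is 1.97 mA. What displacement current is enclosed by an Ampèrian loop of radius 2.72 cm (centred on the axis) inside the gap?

2.09×10^-4 A

No conduction current crosses the gap, so I_d there equals the 1.97×10^-3 A in the leads.
Since J_d is uniform, the enclosed fraction is (r/R)² = 0.1059, giving I_d,enc = 2.09×10^-4 A.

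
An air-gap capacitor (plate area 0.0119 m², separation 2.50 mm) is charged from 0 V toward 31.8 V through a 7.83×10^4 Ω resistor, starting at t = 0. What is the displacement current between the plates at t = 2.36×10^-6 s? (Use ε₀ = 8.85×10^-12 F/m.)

1.99×10^-4 A

C = ε₀A/d = (8.85×10^-12)(0.0119)/(2.50×10^-3) = 4.213×10^-11 F, so τ = RC = 3.299×10^-6 s.
The conduction current is I(t) = (V₀/R) e^(−t/τ), and the displacement current between the plates equals it.
t/τ = 0.7154; I_d = (31.8/7.83×10^4) · e^(−0.7154) = (4.061×10^-4)(0.4890) = 1.99×10^-4 A.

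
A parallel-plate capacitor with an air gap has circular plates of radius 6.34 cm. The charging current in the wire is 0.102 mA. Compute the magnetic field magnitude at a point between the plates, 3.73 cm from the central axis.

By continuity the displacement current in the gap matches the conduction current: I_d = 1.02×10^-4 A.
∮B·dl = μ₀ I_d,enc with I_d,enc = I_d r²/R² = 3.531×10^-5 A; so B = μ₀ I_d,enc/(2πr) = 1.89×10^-10 T.

1.89×10^-10 T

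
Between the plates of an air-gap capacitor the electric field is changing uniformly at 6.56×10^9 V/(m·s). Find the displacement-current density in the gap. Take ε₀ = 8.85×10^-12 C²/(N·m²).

0.0581 A/m²

J_d = ε₀ dE/dt = (8.85×10^-12)(6.56×10^9) = 0.0581 A/m².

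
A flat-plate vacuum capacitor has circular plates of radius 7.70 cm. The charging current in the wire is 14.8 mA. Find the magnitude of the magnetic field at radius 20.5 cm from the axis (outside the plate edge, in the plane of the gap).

Between the plates the displacement current equals the wire current: I_d = 14.8 mA = 0.0148 A.
With r > R the enclosed displacement current is the full I_d; B = μ₀ I_d / (2πr) = 1.44×10^-8 T.

1.44×10^-8 T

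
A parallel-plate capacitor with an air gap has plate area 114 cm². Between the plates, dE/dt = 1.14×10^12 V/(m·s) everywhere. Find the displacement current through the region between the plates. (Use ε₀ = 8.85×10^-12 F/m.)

I_d = ε₀ A (dE/dt) = (8.85×10^-12)(0.0114 m²)(1.14×10^12) = 0.115 A.

0.115 A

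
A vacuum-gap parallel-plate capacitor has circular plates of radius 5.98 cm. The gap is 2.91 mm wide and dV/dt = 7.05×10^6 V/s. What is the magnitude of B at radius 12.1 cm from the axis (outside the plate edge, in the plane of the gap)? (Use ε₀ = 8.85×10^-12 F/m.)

I_d = C dV/dt with C = ε₀πR²/d = 3.415×10^-11 F, so I_d = (3.415×10^-11)(7.05×10^6) = 2.408×10^-4 A.
For r ≥ R the full I_d is enclosed: B = μ₀ I_d/(2πr) = (4π×10^-7)(2.408×10^-4)/(2π·0.121) = 3.98×10^-10 T.

3.98×10^-10 T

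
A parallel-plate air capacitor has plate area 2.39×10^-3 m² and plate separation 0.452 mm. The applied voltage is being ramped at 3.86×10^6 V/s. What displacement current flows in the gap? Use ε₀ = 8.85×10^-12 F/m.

1.81×10^-4 A

E = V/d so dE/dt = (dV/dt)/d = 8.540×10^9 V/(m·s), and I_d = ε₀ A dE/dt = (8.85×10^-12)(2.39×10^-3)(8.540×10^9) = 1.81×10^-4 A.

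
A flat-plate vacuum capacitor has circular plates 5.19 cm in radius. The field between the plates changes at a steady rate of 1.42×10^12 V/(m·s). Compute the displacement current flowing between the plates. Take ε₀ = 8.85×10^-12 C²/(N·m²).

The displacement current is ε₀ times dΦ_E/dt = ε₀ A dE/dt = (8.85×10^-12)(8.462×10^-3)(1.42×10^12) = 0.106 A.

0.106 A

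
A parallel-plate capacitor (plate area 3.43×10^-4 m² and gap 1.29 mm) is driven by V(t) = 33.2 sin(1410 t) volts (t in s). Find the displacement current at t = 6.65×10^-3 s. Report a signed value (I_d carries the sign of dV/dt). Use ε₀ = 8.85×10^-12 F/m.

C = ε₀A/d = (8.85×10^-12)(3.43×10^-4)/(1.29×10^-3) = 2.353×10^-12 F. dV/dt = V₀ω·cos(ωt); at ωt = 9.3765 rad this factor is -0.9988.
I_d = C dV/dt = (2.353×10^-12)(33.2)(1410)(-0.9988) = -1.10×10^-7 A.

-1.10×10^-7 A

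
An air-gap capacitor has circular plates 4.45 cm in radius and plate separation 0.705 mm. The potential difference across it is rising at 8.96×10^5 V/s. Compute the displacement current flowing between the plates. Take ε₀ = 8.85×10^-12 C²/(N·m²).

7.00×10^-5 A

C = ε₀A/d = (8.85×10^-12)(6.221×10^-3)/(7.05×10^-4) = 7.809×10^-11 F.
I_d = C dV/dt = (7.809×10^-11)(8.96×10^5) = 7.00×10^-5 A.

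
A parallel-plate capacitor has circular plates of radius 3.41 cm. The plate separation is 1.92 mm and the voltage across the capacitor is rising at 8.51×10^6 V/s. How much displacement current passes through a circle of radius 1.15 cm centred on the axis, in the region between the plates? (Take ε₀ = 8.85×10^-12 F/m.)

1.63×10^-5 A

dE/dt = (dV/dt)/d = 4.432×10^9 V/(m·s); I_d = ε₀(πR²)(dE/dt) = (8.85×10^-12)(3.653×10^-3)(4.432×10^9) = 1.433×10^-4 A.
The field is uniform, so I_d,enc = I_d (r/R)² = (1.433×10^-4)(1.15/3.41)² = 1.63×10^-5 A.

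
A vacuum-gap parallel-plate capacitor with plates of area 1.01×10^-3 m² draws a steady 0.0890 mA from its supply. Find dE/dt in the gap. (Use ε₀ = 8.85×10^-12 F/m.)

9.96×10^9 V/(m·s)

By continuity, I_d in the gap equals the 0.0890 mA flowing in the wire.
Since I_d = ε₀ A dE/dt, dE/dt = I_d/(ε₀A) = (8.90×10^-5)/((8.85×10^-12)(1.01×10^-3)) = 9.96×10^9 V/(m·s).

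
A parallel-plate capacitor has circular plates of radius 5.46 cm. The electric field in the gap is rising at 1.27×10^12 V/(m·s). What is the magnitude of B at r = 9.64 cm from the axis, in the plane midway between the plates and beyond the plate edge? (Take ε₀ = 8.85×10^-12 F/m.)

Through the whole plate area (πR² = 9.366×10^-3 m²), I_d = ε₀ πR² dE/dt = 0.1053 A.
For r ≥ R the full I_d is enclosed: B = μ₀ I_d/(2πr) = (4π×10^-7)(0.1053)/(2π·0.0964) = 2.18×10^-7 T.

2.18×10^-7 T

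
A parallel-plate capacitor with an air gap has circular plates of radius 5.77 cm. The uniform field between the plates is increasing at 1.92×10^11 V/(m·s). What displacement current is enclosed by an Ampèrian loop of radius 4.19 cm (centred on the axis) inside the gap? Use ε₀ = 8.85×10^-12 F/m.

Total displacement current: I_d = ε₀(πR²)(dE/dt) = (8.85×10^-12)(0.01046)(1.92×10^11) = 0.01777 A.
The field is uniform, so I_d,enc = I_d (r/R)² = (0.01777)(4.19/5.77)² = 9.37×10^-3 A.

9.37×10^-3 A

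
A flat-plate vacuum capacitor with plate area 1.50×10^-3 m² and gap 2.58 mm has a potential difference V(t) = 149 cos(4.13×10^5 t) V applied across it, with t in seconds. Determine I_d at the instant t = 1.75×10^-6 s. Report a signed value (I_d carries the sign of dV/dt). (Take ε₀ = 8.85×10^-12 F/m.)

-2.09×10^-4 A

dV/dt = (149)(4.13×10^5)·−sin(0.72275) = -4.070×10^7 V/s.
I_d = C dV/dt with C = ε₀A/d = (8.85×10^-12)(1.50×10^-3)/(2.58×10^-3) = 5.145×10^-12 F, so I_d = (5.145×10^-12)(-4.070×10^7) = -2.09×10^-4 A.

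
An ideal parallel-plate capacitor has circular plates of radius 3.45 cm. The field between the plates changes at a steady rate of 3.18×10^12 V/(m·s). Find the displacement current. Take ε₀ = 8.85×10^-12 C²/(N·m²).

0.105 A

I_d = ε₀ A (dE/dt) = (8.85×10^-12)(3.739×10^-3 m²)(3.18×10^12) = 0.105 A.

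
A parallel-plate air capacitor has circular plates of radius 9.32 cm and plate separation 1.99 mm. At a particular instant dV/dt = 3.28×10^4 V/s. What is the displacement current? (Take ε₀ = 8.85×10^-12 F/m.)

3.98×10^-6 A

The field between the plates is E = V/d, so dE/dt = (3.28×10^4)/(1.99×10^-3 m) = 1.648×10^7 V/(m·s).
I_d = ε₀ A (dE/dt) = (8.85×10^-12)(0.02729)(1.648×10^7) = 3.98×10^-6 A.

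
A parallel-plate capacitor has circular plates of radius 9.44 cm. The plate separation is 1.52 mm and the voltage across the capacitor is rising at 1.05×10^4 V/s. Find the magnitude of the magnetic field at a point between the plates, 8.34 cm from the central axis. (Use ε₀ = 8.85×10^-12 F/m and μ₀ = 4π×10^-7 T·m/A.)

dE/dt = (dV/dt)/d = 6.908×10^6 V/(m·s); I_d = ε₀(πR²)(dE/dt) = (8.85×10^-12)(0.02800)(6.908×10^6) = 1.712×10^-6 A.
An Ampèrian loop of radius r encloses a fraction (r/R)² of I_d. Then B·2πr = μ₀ I_d (r/R)², giving B = μ₀ I_d r/(2πR²) = 3.20×10^-12 T.

3.20×10^-12 T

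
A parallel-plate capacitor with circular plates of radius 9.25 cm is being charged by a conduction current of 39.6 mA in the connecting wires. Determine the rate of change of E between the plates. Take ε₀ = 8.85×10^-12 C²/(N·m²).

1.66×10^11 V/(m·s)

The displacement current between the plates equals the conduction current, I_d = 39.6 mA.
Then dE/dt = I_d/(ε₀A) = 1.66×10^11 V/(m·s).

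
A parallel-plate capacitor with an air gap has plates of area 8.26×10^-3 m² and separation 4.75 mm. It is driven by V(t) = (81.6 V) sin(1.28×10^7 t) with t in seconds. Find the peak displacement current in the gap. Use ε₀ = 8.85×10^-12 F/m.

0.0161 A

C = ε₀A/d = (8.85×10^-12)(8.26×10^-3)/(4.75×10^-3) = 1.539×10^-11 F; ω = 1.28×10^7 rad/s.
I_d = C dV/dt, so |I_d|_max = C V₀ ω = (1.539×10^-11)(81.6)(1.28×10^7) = 0.0161 A.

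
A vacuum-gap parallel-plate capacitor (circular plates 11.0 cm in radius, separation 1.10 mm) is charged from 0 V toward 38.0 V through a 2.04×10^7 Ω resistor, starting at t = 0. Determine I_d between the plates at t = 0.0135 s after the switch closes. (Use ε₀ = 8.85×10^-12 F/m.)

With C = ε₀A/d = (8.85×10^-12)(0.03801)/(1.10×10^-3) = 3.058×10^-10 F, the time constant is τ = RC = 6.238×10^-3 s, so t/τ = 2.164 and e^(−t/τ) = 0.1149.
I_d = I_cond = (V₀/R) e^(−t/τ) = (1.863×10^-6)(0.1149) = 2.14×10^-7 A.

2.14×10^-7 A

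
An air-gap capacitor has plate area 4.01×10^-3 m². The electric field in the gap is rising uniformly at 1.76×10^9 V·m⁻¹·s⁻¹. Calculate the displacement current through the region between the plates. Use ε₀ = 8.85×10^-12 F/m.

6.25×10^-5 A

The displacement current is ε₀ times dΦ_E/dt = ε₀ A dE/dt = (8.85×10^-12)(4.01×10^-3)(1.76×10^9) = 6.25×10^-5 A.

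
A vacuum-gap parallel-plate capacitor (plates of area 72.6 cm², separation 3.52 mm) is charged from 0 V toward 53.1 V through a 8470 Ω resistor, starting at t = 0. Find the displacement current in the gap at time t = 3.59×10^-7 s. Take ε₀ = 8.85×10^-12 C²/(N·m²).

C = ε₀A/d = (8.85×10^-12)(7.26×10^-3)/(3.52×10^-3) = 1.825×10^-11 F and τ = RC = 1.546×10^-7 s. I_d in the gap equals the RC charging current.
I_d(t) = (V₀/R) e^(−t/τ) = 6.269×10^-3 · e^(−2.322) = 6.15×10^-4 A.

6.15×10^-4 A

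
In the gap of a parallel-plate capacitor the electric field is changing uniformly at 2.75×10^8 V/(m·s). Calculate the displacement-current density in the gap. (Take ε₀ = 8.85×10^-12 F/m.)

J_d = ε₀ ∂E/∂t, so J_d = 2.43×10^-3 A/m².

2.43×10^-3 A/m²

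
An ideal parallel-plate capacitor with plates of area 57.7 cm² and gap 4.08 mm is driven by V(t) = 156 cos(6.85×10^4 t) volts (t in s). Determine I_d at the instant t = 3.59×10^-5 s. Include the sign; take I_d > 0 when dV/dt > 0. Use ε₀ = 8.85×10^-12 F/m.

dE/dt = (V₀ω/d)·−sin(ωt) with ωt = 2.45915 rad: (156)(6.85×10^4)(-0.6307)/(4.08×10^-3) = -1.652×10^9 V/(m·s).
I_d = ε₀ A dE/dt = (8.85×10^-12)(5.77×10^-3)(-1.652×10^9) = -8.44×10^-5 A.

-8.44×10^-5 A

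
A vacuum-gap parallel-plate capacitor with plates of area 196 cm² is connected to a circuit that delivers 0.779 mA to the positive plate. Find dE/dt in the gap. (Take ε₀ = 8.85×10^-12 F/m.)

Charge continuity gives I_d = I = 7.79×10^-4 A between the plates.
Inverting I_d = ε₀ A dE/dt gives dE/dt = 7.79×10^-4 / (8.85×10^-12 · 0.0196) = 4.49×10^9 V/(m·s).

4.49×10^9 V/(m·s)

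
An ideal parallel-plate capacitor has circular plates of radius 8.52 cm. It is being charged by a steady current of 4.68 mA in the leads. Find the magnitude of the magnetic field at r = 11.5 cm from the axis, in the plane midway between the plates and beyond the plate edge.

8.14×10^-9 T

Between the plates the displacement current equals the wire current: I_d = 4.68 mA = 4.68×10^-3 A.
Outside the plates the loop encloses all of I_d, so B·2πr = μ₀ I_d and B = 8.14×10^-9 T.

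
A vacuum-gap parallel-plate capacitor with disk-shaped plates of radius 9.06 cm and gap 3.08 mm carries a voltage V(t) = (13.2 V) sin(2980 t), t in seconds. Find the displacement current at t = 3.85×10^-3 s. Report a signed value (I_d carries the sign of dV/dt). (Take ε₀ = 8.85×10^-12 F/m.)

1.34×10^-6 A

C = ε₀A/d = (8.85×10^-12)(0.02579)/(3.08×10^-3) = 7.410×10^-11 F. dV/dt = V₀ω·cos(ωt); at ωt = 11.473 rad this factor is 0.4595.
I_d = C dV/dt = (7.410×10^-11)(13.2)(2980)(0.4595) = 1.34×10^-6 A.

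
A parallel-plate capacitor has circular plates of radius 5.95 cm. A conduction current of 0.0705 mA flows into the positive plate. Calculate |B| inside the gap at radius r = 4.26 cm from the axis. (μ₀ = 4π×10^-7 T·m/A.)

No conduction current crosses the gap, so I_d there equals the 7.05×10^-5 A in the leads.
∮B·dl = μ₀ I_d,enc with I_d,enc = I_d r²/R² = 3.614×10^-5 A; so B = μ₀ I_d,enc/(2πr) = 1.70×10^-10 T.

1.70×10^-10 T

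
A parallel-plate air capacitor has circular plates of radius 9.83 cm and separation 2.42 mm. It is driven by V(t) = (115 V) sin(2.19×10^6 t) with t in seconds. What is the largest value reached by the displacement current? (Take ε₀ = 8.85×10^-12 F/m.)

(dE/dt)_max = V₀ω/d = 1.041×10^11 V/(m·s); ω = 2.19×10^6 rad/s.
I_d,max = ε₀ A (dE/dt)_max = (8.85×10^-12)(0.03036)(1.041×10^11) = 0.0280 A.

0.0280 A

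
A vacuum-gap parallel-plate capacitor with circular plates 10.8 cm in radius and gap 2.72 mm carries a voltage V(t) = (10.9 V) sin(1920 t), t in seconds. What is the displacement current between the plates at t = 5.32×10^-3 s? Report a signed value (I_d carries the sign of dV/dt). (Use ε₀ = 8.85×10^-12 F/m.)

dV/dt = (10.9)(1920)·cos(10.2144) = -1.474×10^4 V/s.
I_d = C dV/dt with C = ε₀A/d = (8.85×10^-12)(0.03664)/(2.72×10^-3) = 1.192×10^-10 F, so I_d = (1.192×10^-10)(-1.474×10^4) = -1.76×10^-6 A.

-1.76×10^-6 A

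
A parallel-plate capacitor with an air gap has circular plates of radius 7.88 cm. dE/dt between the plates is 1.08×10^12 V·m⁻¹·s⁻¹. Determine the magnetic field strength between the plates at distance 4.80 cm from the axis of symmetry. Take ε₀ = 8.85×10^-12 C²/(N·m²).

I_d = ε₀ dΦ_E/dt = ε₀ πR² (dE/dt) = (8.85×10^-12)(0.01951)(1.08×10^12) = 0.1865 A through the full plate area.
∮B·dl = μ₀ I_d,enc with I_d,enc = I_d r²/R² = 0.06920 A; so B = μ₀ I_d,enc/(2πr) = 2.88×10^-7 T.

2.88×10^-7 T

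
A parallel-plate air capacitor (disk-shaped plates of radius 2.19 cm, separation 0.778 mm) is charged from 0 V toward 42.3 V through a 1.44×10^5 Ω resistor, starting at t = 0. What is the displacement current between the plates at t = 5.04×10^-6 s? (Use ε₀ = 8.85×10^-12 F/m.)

C = ε₀A/d = (8.85×10^-12)(1.507×10^-3)/(7.78×10^-4) = 1.714×10^-11 F, so τ = RC = 2.468×10^-6 s.
The conduction current is I(t) = (V₀/R) e^(−t/τ), and the displacement current between the plates equals it.
t/τ = 2.042; I_d = (42.3/1.44×10^5) · e^(−2.042) = (2.937×10^-4)(0.1298) = 3.81×10^-5 A.

3.81×10^-5 A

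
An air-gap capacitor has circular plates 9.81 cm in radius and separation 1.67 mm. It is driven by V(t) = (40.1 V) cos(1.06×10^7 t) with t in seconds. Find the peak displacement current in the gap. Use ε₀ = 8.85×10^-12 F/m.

(dE/dt)_max = V₀ω/d = 2.545×10^11 V/(m·s); ω = 1.06×10^7 rad/s.
I_d,max = ε₀ A (dE/dt)_max = (8.85×10^-12)(0.03023)(2.545×10^11) = 0.0681 A.

0.0681 A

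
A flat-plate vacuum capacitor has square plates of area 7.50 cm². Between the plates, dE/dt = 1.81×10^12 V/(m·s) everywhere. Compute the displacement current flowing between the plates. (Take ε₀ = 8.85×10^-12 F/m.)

I_d = ε₀ A (dE/dt) = (8.85×10^-12)(7.50×10^-4 m²)(1.81×10^12) = 0.0120 A.

0.0120 A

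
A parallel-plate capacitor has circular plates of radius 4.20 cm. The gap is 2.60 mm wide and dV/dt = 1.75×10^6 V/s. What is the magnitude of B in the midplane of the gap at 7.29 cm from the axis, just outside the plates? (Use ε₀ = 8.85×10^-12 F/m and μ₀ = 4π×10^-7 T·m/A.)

dE/dt = (dV/dt)/d = 6.731×10^8 V/(m·s); I_d = ε₀(πR²)(dE/dt) = (8.85×10^-12)(5.542×10^-3)(6.731×10^8) = 3.301×10^-5 A.
With r > R the enclosed displacement current is the full I_d; B = μ₀ I_d / (2πr) = 9.06×10^-11 T.

9.06×10^-11 T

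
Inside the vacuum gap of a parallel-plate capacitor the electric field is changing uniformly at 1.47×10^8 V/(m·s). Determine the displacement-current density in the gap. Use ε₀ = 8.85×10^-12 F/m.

1.30×10^-3 A/m²

The displacement-current density is ε₀ ∂E/∂t = (8.85×10^-12)(1.47×10^8) = 1.30×10^-3 A/m².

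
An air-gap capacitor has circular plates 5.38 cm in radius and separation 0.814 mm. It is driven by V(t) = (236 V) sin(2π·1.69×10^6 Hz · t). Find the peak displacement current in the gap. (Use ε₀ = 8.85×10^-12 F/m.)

0.248 A

(dE/dt)_max = V₀ω/d = 3.079×10^12 V/(m·s); ω = 2πf = 1.062×10^7 rad/s.
I_d,max = ε₀ A (dE/dt)_max = (8.85×10^-12)(9.093×10^-3)(3.079×10^12) = 0.248 A.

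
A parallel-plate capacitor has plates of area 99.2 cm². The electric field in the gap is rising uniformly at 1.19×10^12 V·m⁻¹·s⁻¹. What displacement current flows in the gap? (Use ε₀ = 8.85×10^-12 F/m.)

0.104 A

I_d = ε₀ A (dE/dt) = (8.85×10^-12)(9.92×10^-3 m²)(1.19×10^12) = 0.104 A.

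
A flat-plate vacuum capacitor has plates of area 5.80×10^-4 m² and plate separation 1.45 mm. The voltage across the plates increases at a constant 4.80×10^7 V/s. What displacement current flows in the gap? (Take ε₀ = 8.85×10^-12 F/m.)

The field between the plates is E = V/d, so dE/dt = (4.80×10^7)/(1.45×10^-3 m) = 3.310×10^10 V/(m·s).
I_d = ε₀ A (dE/dt) = (8.85×10^-12)(5.80×10^-4)(3.310×10^10) = 1.70×10^-4 A.

1.70×10^-4 A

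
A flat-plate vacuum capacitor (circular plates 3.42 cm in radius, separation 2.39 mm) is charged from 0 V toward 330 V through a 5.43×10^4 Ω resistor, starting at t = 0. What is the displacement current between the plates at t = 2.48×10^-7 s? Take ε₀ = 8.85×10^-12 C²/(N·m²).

4.34×10^-3 A

C = ε₀A/d = (8.85×10^-12)(3.675×10^-3)/(2.39×10^-3) = 1.361×10^-11 F and τ = RC = 7.390×10^-7 s. I_d in the gap equals the RC charging current.
I_d(t) = (V₀/R) e^(−t/τ) = 6.077×10^-3 · e^(−0.3356) = 4.34×10^-3 A.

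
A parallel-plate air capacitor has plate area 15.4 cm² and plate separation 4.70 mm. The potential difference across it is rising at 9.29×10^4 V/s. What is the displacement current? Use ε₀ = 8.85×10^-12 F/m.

E = V/d so dE/dt = (dV/dt)/d = 1.977×10^7 V/(m·s), and I_d = ε₀ A dE/dt = (8.85×10^-12)(1.54×10^-3)(1.977×10^7) = 2.69×10^-7 A.

2.69×10^-7 A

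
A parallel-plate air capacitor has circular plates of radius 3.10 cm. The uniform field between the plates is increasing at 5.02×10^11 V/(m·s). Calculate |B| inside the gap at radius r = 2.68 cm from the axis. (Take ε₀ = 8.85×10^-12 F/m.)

7.48×10^-8 T

I_d = ε₀ dΦ_E/dt = ε₀ πR² (dE/dt) = (8.85×10^-12)(3.019×10^-3)(5.02×10^11) = 0.01341 A through the full plate area.
∮B·dl = μ₀ I_d,enc with I_d,enc = I_d r²/R² = 0.01002 A; so B = μ₀ I_d,enc/(2πr) = 7.48×10^-8 T.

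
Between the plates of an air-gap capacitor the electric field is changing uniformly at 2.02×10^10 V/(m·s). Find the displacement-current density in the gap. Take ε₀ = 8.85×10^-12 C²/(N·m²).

The displacement-current density is ε₀ ∂E/∂t = (8.85×10^-12)(2.02×10^10) = 0.179 A/m².

0.179 A/m²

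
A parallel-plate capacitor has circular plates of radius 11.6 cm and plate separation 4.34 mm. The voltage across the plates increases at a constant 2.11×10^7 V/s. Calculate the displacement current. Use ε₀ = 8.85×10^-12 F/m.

C = ε₀A/d = (8.85×10^-12)(0.04227)/(4.34×10^-3) = 8.620×10^-11 F.
I_d = C dV/dt = (8.620×10^-11)(2.11×10^7) = 1.82×10^-3 A.

1.82×10^-3 A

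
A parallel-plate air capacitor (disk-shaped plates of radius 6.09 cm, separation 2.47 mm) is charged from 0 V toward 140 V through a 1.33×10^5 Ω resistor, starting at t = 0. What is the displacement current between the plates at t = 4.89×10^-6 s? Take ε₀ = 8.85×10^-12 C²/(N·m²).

4.36×10^-4 A

With C = ε₀A/d = (8.85×10^-12)(0.01165)/(2.47×10^-3) = 4.174×10^-11 F, the time constant is τ = RC = 5.551×10^-6 s, so t/τ = 0.8809 and e^(−t/τ) = 0.4144.
I_d = I_cond = (V₀/R) e^(−t/τ) = (1.053×10^-3)(0.4144) = 4.36×10^-4 A.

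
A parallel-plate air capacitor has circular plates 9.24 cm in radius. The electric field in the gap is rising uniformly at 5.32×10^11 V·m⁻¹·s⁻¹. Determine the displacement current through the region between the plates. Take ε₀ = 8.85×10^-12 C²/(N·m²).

0.126 A

With a uniform field, Φ_E = EA, so I_d = ε₀ A dE/dt = 0.126 A.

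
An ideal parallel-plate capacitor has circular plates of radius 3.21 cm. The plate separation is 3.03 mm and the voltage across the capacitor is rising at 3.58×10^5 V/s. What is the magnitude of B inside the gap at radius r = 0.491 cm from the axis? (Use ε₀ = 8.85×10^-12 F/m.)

dE/dt = (dV/dt)/d = 1.182×10^8 V/(m·s); I_d = ε₀(πR²)(dE/dt) = (8.85×10^-12)(3.237×10^-3)(1.182×10^8) = 3.386×10^-6 A.
For r < R the Ampère–Maxwell law gives B(2πr) = μ₀ I_d (r²/R²), so B = μ₀ I_d r/(2πR²) = (4π×10^-7)(3.386×10^-6)(4.91×10^-3)/(2π·0.0321²) = 3.23×10^-12 T.

3.23×10^-12 T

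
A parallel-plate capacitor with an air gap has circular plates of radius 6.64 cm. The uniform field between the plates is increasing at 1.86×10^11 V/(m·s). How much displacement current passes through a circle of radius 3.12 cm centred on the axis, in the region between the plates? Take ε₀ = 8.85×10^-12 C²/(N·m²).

5.03×10^-3 A

Through the whole plate area (πR² = 0.01385 m²), I_d = ε₀ πR² dE/dt = 0.02280 A.
Since J_d is uniform, the enclosed fraction is (r/R)² = 0.2208, giving I_d,enc = 5.03×10^-3 A.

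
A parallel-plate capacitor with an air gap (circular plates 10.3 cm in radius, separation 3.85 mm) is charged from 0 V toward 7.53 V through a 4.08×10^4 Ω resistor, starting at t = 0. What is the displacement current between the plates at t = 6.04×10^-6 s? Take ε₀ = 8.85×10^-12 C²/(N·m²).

2.67×10^-5 A

C = ε₀A/d = (8.85×10^-12)(0.03333)/(3.85×10^-3) = 7.662×10^-11 F, so τ = RC = 3.126×10^-6 s.
The conduction current is I(t) = (V₀/R) e^(−t/τ), and the displacement current between the plates equals it.
t/τ = 1.932; I_d = (7.53/4.08×10^4) · e^(−1.932) = (1.846×10^-4)(0.1449) = 2.67×10^-5 A.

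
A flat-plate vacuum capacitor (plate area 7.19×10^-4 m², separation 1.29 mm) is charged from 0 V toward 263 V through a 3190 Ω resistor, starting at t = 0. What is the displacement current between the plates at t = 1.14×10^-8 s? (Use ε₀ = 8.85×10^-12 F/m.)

0.0400 A

With C = ε₀A/d = (8.85×10^-12)(7.19×10^-4)/(1.29×10^-3) = 4.933×10^-12 F, the time constant is τ = RC = 1.574×10^-8 s, so t/τ = 0.7243 and e^(−t/τ) = 0.4847.
I_d = I_cond = (V₀/R) e^(−t/τ) = (0.08245)(0.4847) = 0.0400 A.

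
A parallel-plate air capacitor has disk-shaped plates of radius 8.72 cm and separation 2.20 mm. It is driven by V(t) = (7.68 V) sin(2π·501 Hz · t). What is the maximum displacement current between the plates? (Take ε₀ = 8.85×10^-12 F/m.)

2.32×10^-6 A

The displacement current equals the conduction current C dV/dt, which peaks at C V₀ ω.
With C = ε₀A/d = (8.85×10^-12)(0.02389)/(2.20×10^-3) = 9.610×10^-11 F and ω = 2πf = 3148 rad/s, I_d,max = (9.610×10^-11)(7.68)(3148) = 2.32×10^-6 A.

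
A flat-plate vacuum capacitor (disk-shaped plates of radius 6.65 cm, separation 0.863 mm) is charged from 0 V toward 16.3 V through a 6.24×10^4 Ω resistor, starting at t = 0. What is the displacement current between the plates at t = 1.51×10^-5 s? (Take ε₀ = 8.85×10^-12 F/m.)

C = ε₀A/d = (8.85×10^-12)(0.01389)/(8.63×10^-4) = 1.424×10^-10 F and τ = RC = 8.886×10^-6 s. I_d in the gap equals the RC charging current.
I_d(t) = (V₀/R) e^(−t/τ) = 2.612×10^-4 · e^(−1.699) = 4.78×10^-5 A.

4.78×10^-5 A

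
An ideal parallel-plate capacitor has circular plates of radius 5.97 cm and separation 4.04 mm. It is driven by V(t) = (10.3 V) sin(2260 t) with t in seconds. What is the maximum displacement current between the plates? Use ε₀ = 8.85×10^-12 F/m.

5.71×10^-7 A

(dE/dt)_max = V₀ω/d = 5.762×10^6 V/(m·s); ω = 2260 rad/s.
I_d,max = ε₀ A (dE/dt)_max = (8.85×10^-12)(0.01120)(5.762×10^6) = 5.71×10^-7 A.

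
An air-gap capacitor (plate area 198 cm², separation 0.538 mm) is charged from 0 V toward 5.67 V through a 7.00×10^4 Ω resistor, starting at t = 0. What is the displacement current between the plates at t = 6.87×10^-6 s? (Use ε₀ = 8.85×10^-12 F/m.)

5.99×10^-5 A

With C = ε₀A/d = (8.85×10^-12)(0.0198)/(5.38×10^-4) = 3.257×10^-10 F, the time constant is τ = RC = 2.280×10^-5 s, so t/τ = 0.3013 and e^(−t/τ) = 0.7399.
I_d = I_cond = (V₀/R) e^(−t/τ) = (8.100×10^-5)(0.7399) = 5.99×10^-5 A.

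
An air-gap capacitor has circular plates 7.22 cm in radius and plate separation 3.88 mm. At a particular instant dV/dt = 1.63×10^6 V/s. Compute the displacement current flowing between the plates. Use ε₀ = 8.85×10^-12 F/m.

6.09×10^-5 A

E = V/d so dE/dt = (dV/dt)/d = 4.201×10^8 V/(m·s), and I_d = ε₀ A dE/dt = (8.85×10^-12)(0.01638)(4.201×10^8) = 6.09×10^-5 A.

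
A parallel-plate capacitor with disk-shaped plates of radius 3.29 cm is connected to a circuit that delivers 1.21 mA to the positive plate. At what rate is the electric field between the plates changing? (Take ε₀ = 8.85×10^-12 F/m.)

By continuity, I_d in the gap equals the 1.21 mA flowing in the wire.
Then dE/dt = I_d/(ε₀A) = 4.02×10^10 V/(m·s).

4.02×10^10 V/(m·s)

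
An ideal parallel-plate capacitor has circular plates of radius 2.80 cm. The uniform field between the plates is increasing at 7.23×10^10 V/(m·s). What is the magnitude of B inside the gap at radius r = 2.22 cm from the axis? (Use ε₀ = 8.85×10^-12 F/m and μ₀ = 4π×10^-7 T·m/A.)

8.93×10^-9 T

Total displacement current: I_d = ε₀(πR²)(dE/dt) = (8.85×10^-12)(2.463×10^-3)(7.23×10^10) = 1.576×10^-3 A.
For r < R the Ampère–Maxwell law gives B(2πr) = μ₀ I_d (r²/R²), so B = μ₀ I_d r/(2πR²) = (4π×10^-7)(1.576×10^-3)(0.0222)/(2π·0.0280²) = 8.93×10^-9 T.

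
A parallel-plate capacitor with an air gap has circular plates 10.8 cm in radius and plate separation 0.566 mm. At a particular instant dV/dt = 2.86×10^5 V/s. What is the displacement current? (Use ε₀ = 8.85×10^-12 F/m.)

1.64×10^-4 A

The field between the plates is E = V/d, so dE/dt = (2.86×10^5)/(5.66×10^-4 m) = 5.053×10^8 V/(m·s).
I_d = ε₀ A (dE/dt) = (8.85×10^-12)(0.03664)(5.053×10^8) = 1.64×10^-4 A.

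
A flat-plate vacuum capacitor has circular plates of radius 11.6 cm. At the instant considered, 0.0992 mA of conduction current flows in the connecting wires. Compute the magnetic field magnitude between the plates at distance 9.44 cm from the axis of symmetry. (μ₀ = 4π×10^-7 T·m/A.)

1.39×10^-10 T

No conduction current crosses the gap, so I_d there equals the 9.92×10^-5 A in the leads.
∮B·dl = μ₀ I_d,enc with I_d,enc = I_d r²/R² = 6.570×10^-5 A; so B = μ₀ I_d,enc/(2πr) = 1.39×10^-10 T.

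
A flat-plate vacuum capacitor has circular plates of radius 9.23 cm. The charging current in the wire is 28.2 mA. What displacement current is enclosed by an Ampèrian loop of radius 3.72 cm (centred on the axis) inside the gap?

By continuity the displacement current in the gap matches the conduction current: I_d = 0.0282 A.
Since J_d is uniform, the enclosed fraction is (r/R)² = 0.1624, giving I_d,enc = 4.58×10^-3 A.

4.58×10^-3 A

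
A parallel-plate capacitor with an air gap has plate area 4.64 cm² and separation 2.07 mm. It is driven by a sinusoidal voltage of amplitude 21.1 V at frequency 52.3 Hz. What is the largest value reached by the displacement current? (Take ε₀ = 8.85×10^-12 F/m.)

1.38×10^-8 A

The displacement current equals the conduction current C dV/dt, which peaks at C V₀ ω.
With C = ε₀A/d = (8.85×10^-12)(4.64×10^-4)/(2.07×10^-3) = 1.984×10^-12 F and ω = 2πf = 328.6 rad/s, I_d,max = (1.984×10^-12)(21.1)(328.6) = 1.38×10^-8 A.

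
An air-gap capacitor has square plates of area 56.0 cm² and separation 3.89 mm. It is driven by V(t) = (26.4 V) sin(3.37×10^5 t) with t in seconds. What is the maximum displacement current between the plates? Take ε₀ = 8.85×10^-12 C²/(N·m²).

C = ε₀A/d = (8.85×10^-12)(5.60×10^-3)/(3.89×10^-3) = 1.274×10^-11 F; ω = 3.37×10^5 rad/s.
I_d = C dV/dt, so |I_d|_max = C V₀ ω = (1.274×10^-11)(26.4)(3.37×10^5) = 1.13×10^-4 A.

1.13×10^-4 A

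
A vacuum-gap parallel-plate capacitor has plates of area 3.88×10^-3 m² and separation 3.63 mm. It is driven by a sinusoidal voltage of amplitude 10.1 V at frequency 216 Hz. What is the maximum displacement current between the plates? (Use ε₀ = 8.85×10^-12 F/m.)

(dE/dt)_max = V₀ω/d = 3.776×10^6 V/(m·s); ω = 2πf = 1357 rad/s.
I_d,max = ε₀ A (dE/dt)_max = (8.85×10^-12)(3.88×10^-3)(3.776×10^6) = 1.30×10^-7 A.

1.30×10^-7 A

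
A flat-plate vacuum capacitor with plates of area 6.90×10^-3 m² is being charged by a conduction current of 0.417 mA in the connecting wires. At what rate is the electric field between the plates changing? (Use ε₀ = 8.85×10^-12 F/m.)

By continuity, I_d in the gap equals the 0.417 mA flowing in the wire.
Inverting I_d = ε₀ A dE/dt gives dE/dt = 4.17×10^-4 / (8.85×10^-12 · 6.90×10^-3) = 6.83×10^9 V/(m·s).

6.83×10^9 V/(m·s)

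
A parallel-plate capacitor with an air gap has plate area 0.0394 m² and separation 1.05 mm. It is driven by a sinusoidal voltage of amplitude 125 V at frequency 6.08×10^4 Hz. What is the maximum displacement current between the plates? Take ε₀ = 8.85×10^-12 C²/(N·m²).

The displacement current equals the conduction current C dV/dt, which peaks at C V₀ ω.
With C = ε₀A/d = (8.85×10^-12)(0.0394)/(1.05×10^-3) = 3.321×10^-10 F and ω = 2πf = 3.820×10^5 rad/s, I_d,max = (3.321×10^-10)(125)(3.820×10^5) = 0.0159 A.

0.0159 A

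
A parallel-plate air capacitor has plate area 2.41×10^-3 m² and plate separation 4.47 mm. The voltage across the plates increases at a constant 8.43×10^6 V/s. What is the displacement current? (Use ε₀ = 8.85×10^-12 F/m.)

4.02×10^-5 A

The displacement current equals the charging current C dV/dt. With C = ε₀A/d = (8.85×10^-12)(2.41×10^-3)/(4.47×10^-3) = 4.771×10^-12 F, I_d = (4.771×10^-12)(8.43×10^6) = 4.02×10^-5 A.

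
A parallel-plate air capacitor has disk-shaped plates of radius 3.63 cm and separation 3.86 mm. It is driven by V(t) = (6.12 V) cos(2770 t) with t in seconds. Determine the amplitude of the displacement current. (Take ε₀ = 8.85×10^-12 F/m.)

1.61×10^-7 A

The displacement current equals the conduction current C dV/dt, which peaks at C V₀ ω.
With C = ε₀A/d = (8.85×10^-12)(4.140×10^-3)/(3.86×10^-3) = 9.492×10^-12 F and ω = 2770 rad/s, I_d,max = (9.492×10^-12)(6.12)(2770) = 1.61×10^-7 A.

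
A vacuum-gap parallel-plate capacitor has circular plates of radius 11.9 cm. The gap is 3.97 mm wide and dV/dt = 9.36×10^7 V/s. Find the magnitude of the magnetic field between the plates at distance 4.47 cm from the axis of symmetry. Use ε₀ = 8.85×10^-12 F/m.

5.86×10^-9 T

I_d = C dV/dt with C = ε₀πR²/d = 9.918×10^-11 F, so I_d = (9.918×10^-11)(9.36×10^7) = 9.283×10^-3 A.
An Ampèrian loop of radius r encloses a fraction (r/R)² of I_d. Then B·2πr = μ₀ I_d (r/R)², giving B = μ₀ I_d r/(2πR²) = 5.86×10^-9 T.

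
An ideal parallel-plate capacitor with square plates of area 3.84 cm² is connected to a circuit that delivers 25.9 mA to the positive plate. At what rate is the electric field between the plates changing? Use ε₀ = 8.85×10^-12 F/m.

7.62×10^12 V/(m·s)

By continuity, I_d in the gap equals the 25.9 mA flowing in the wire.
Then dE/dt = I_d/(ε₀A) = 7.62×10^12 V/(m·s).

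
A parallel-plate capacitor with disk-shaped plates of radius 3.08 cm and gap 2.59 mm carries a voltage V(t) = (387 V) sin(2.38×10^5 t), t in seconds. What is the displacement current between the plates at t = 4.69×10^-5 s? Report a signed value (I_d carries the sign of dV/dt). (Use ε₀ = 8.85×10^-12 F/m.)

dE/dt = (V₀ω/d)·cos(ωt) with ωt = 11.1622 rad: (387)(2.38×10^5)(0.1659)/(2.59×10^-3) = 5.900×10^9 V/(m·s).
I_d = ε₀ A dE/dt = (8.85×10^-12)(2.980×10^-3)(5.900×10^9) = 1.56×10^-4 A.

1.56×10^-4 A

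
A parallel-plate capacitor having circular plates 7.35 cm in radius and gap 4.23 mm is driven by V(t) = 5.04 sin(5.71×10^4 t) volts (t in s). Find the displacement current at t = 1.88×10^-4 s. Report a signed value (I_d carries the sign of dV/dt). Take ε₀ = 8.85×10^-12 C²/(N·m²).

C = ε₀A/d = (8.85×10^-12)(0.01697)/(4.23×10^-3) = 3.550×10^-11 F. dV/dt = V₀ω·cos(ωt); at ωt = 10.7348 rad this factor is -0.2578.
I_d = C dV/dt = (3.550×10^-11)(5.04)(5.71×10^4)(-0.2578) = -2.63×10^-6 A.

-2.63×10^-6 A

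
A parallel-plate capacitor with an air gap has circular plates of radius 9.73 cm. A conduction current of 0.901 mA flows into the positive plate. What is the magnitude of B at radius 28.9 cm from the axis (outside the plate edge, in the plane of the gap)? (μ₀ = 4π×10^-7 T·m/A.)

Between the plates the displacement current equals the wire current: I_d = 0.901 mA = 9.01×10^-4 A.
With r > R the enclosed displacement current is the full I_d; B = μ₀ I_d / (2πr) = 6.24×10^-10 T.

6.24×10^-10 T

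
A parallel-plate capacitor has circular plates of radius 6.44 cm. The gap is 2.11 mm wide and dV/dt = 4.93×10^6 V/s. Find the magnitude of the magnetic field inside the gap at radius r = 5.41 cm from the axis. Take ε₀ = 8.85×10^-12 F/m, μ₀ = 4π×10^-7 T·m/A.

7.03×10^-10 T

With E = V/d, dE/dt = 2.336×10^9 V/(m·s) and πR² = 0.01303 m², giving I_d = ε₀ πR² dE/dt = 2.694×10^-4 A.
∮B·dl = μ₀ I_d,enc with I_d,enc = I_d r²/R² = 1.901×10^-4 A; so B = μ₀ I_d,enc/(2πr) = 7.03×10^-10 T.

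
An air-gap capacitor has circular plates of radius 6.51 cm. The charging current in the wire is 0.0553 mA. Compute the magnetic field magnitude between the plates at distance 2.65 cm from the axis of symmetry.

No conduction current crosses the gap, so I_d there equals the 5.53×10^-5 A in the leads.
For r < R the Ampère–Maxwell law gives B(2πr) = μ₀ I_d (r²/R²), so B = μ₀ I_d r/(2πR²) = (4π×10^-7)(5.53×10^-5)(0.0265)/(2π·0.0651²) = 6.92×10^-11 T.

6.92×10^-11 T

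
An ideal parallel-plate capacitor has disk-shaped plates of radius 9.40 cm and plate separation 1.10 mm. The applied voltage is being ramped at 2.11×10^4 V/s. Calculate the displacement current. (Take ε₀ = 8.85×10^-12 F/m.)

E = V/d so dE/dt = (dV/dt)/d = 1.918×10^7 V/(m·s), and I_d = ε₀ A dE/dt = (8.85×10^-12)(0.02776)(1.918×10^7) = 4.71×10^-6 A.

4.71×10^-6 A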